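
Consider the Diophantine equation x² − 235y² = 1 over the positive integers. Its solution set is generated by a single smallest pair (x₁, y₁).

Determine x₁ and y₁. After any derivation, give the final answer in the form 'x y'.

√235 → a₀=15, period (3,30); ℓ=2 even so k=1
k=0  a_k=15  p_k/q_k = 15/1
k=1  a_k=3  p_k/q_k = 46/3
(x₁, y₁) = (46, 3);  46² − 235·3² = 1 ✓

46 3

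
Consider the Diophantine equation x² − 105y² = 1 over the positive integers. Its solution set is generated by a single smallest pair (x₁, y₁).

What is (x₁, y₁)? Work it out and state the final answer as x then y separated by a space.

41 4

d=105: √d = [10; 4,20] (ℓ=2, even), read p_1/q_1
k=0  a_k=10  p_k/q_k = 10/1
k=1  a_k=4  p_k/q_k = 41/4
(x₁, y₁) = (41, 4);  41² − 105·4² = 1 ✓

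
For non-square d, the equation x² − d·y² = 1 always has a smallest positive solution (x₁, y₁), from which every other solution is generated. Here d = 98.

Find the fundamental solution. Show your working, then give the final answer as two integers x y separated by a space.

√98 → a₀=9, period (1,8,1,18); ℓ=4 even so k=3
k=0  a_k=9  p_k/q_k = 9/1
k=1  a_k=1  p_k/q_k = 10/1
k=2  a_k=8  p_k/q_k = 89/9
k=3  a_k=1  p_k/q_k = 99/10
(x₁, y₁) = (99, 10);  99² − 98·10² = 1 ✓

99 10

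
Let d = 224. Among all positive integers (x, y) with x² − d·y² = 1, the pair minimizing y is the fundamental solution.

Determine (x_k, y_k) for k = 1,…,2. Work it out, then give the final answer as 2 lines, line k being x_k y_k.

√224 = [14; 1,28, …], period ℓ=2 (even) → k=1
i=0: a=14 ⇒ p=14, q=1
i=1: a=1 ⇒ p=15, q=1
(x₁, y₁) = (15, 1);  15² − 224·1² = 1 ✓
(15+1√224)^2 = 449 + 30√224

15 1
449 30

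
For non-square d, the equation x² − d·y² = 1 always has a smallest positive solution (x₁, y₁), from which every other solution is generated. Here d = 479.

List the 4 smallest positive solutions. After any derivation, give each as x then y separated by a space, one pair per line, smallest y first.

2989440 136591
17873503027199 816661198080
106863529779256567680 4882719303976413809
638924220926583633867571201 29193192792157684333155840

√479 = [21; 1,7,1,3,2,21,2,3,1,7,1,42, …], period ℓ=12 (even) → k=11
a_0=21:  p_0=21·1+0=21,  q_0=21·0+1=1
a_1=1:  p_1=1·21+1=22,  q_1=1·1+0=1
a_2=7:  p_2=7·22+21=175,  q_2=7·1+1=8
…
a_4=3:  p_4=3·197+175=766,  q_4=3·9+8=35
a_5=2:  p_5=2·766+197=1729,  q_5=2·35+9=79
a_6=21:  p_6=21·1729+766=37075,  q_6=21·79+35=1694
…
a_8=3:  p_8=3·75879+37075=264712,  q_8=3·3467+1694=12095
a_9=1:  p_9=1·264712+75879=340591,  q_9=1·12095+3467=15562
a_10=7:  p_10=7·340591+264712=2648849,  q_10=7·15562+12095=121029
a_11=1:  p_11=1·2648849+340591=2989440,  q_11=1·121029+15562=136591
→ (2989440, 136591).  Check: 2989440²=8936751513600, 479·136591²=8936751513599, difference 1.
n=2: (2989440,136591)∘(2989440,136591) = (2989440·2989440+479·136591·136591, 2989440·136591+136591·2989440) = (17873503027199,816661198080)
n=3: (17873503027199,816661198080)∘(2989440,136591) = (2989440·17873503027199+479·136591·816661198080, 2989440·816661198080+136591·17873503027199) = (106863529779256567680,4882719303976413809)
n=4: (106863529779256567680,4882719303976413809)∘(2989440,136591) = (2989440·106863529779256567680+479·136591·4882719303976413809, 2989440·4882719303976413809+136591·106863529779256567680) = (638924220926583633867571201,29193192792157684333155840)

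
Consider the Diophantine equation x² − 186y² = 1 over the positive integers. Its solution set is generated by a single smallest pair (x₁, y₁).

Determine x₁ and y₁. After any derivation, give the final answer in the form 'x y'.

[13; 1,1,1,3,4,3,1,1,1,26] for √186; ℓ=10 ⇒ convergent index 9
step 0: (13, 1)  from 13·(1,0) + (0,1)
…
step 2: (27, 2)  from 1·(14,1) + (13,1)
…
step 5: (641, 47)  from 4·(150,11) + (41,3)
…
step 8: (4787, 351)  from 1·(2714,199) + (2073,152)
step 9: (7501, 550)  from 1·(4787,351) + (2714,199)
(x₁, y₁) = (7501, 550);  7501² − 186·550² = 1 ✓

7501 550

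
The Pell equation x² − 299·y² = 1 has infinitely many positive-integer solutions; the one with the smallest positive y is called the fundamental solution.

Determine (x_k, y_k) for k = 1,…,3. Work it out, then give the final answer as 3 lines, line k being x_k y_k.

415 24
344449 19920
285892255 16533576

√299 → a₀=17, period (3,2,3,34); ℓ=4 even so k=3
k=0  a_k=17  p_k/q_k = 17/1
…
k=2  a_k=2  p_k/q_k = 121/7
k=3  a_k=3  p_k/q_k = 415/24
fundamental: x₁=415, y₁=24  (since 172225 − 299·576 = 1)
(415+24√299)^2 = 344449 + 19920√299
(415+24√299)^3 = 285892255 + 16533576√299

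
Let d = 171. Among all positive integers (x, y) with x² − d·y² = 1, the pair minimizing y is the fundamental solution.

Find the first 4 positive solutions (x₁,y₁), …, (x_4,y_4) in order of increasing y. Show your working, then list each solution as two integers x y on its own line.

[13; 13,26] for √171; ℓ=2 ⇒ convergent index 1
i=0: a=13 ⇒ p=13, q=1
i=1: a=13 ⇒ p=170, q=13
(x₁, y₁) = (170, 13);  170² − 171·13² = 1 ✓
(170+13√171)^2 = 57799 + 4420√171
(170+13√171)^3 = 19651490 + 1502787√171
(170+13√171)^4 = 6681448801 + 510943160√171

170 13
57799 4420
19651490 1502787
6681448801 510943160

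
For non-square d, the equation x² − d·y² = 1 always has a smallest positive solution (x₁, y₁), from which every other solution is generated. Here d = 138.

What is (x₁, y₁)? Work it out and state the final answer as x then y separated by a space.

√138 → a₀=11, period (1,2,1,22); ℓ=4 even so k=3
step 0: (11, 1)  from 11·(1,0) + (0,1)
…
step 2: (35, 3)  from 2·(12,1) + (11,1)
step 3: (47, 4)  from 1·(35,3) + (12,1)
(x₁, y₁) = (47, 4);  47² − 138·4² = 1 ✓

47 4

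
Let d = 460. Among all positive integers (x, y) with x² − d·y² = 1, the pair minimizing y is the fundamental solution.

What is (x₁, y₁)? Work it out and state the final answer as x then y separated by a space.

[21; 2,4,3,1,2,10,2,1,3,4,2,42] for √460; ℓ=12 ⇒ convergent index 11
k=0  a_k=21  p_k/q_k = 21/1
…
k=3  a_k=3  p_k/q_k = 622/29
…
k=6  a_k=10  p_k/q_k = 23335/1088
…
k=10  a_k=4  p_k/q_k = 1135029/52921
k=11  a_k=2  p_k/q_k = 2535751/118230
→ (2535751, 118230).  Check: 2535751²=6430033134001, 460·118230²=6430033134000, difference 1.

2535751 118230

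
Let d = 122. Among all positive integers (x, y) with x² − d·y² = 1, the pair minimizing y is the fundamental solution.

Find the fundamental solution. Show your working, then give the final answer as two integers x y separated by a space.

d=122: √d = [11; 22] (ℓ=1, odd), read p_1/q_1
i=0: a=11 ⇒ p=11, q=1
i=1: a=22 ⇒ p=243, q=22
fundamental: x₁=243, y₁=22  (since 59049 − 122·484 = 1)

243 22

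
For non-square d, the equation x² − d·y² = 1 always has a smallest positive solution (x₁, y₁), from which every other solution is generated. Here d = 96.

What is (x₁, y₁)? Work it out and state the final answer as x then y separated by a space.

49 5

[9; 1,3,1,18] for √96; ℓ=4 ⇒ convergent index 3
step 0: (9, 1)  from 9·(1,0) + (0,1)
…
step 2: (39, 4)  from 3·(10,1) + (9,1)
step 3: (49, 5)  from 1·(39,4) + (10,1)
fundamental: x₁=49, y₁=5  (since 2401 − 96·25 = 1)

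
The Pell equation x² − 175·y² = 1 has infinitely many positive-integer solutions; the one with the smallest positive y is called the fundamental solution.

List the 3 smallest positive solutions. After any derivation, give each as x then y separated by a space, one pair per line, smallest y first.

d=175: √d = [13; 4,2,1,2,4,26] (ℓ=6, even), read p_5/q_5
step 0: (13, 1)  from 13·(1,0) + (0,1)
step 1: (53, 4)  from 4·(13,1) + (1,0)
…
step 3: (172, 13)  from 1·(119,9) + (53,4)
step 4: (463, 35)  from 2·(172,13) + (119,9)
step 5: (2024, 153)  from 4·(463,35) + (172,13)
→ (2024, 153).  Check: 2024²=4096576, 175·153²=4096575, difference 1.
n=2: (2024,153)∘(2024,153) = (2024·2024+175·153·153, 2024·153+153·2024) = (8193151,619344)
n=3: (8193151,619344)∘(2024,153) = (2024·8193151+175·153·619344, 2024·619344+153·8193151) = (33165873224,2507104359)

2024 153
8193151 619344
33165873224 2507104359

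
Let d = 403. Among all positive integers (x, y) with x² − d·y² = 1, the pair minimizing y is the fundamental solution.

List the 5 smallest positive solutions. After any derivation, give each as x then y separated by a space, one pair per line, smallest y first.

√403 → a₀=20, period (13,2,1,3,1,3,1,2,13,40); ℓ=10 even so k=9
a_0=20:  p_0=20·1+0=20,  q_0=20·0+1=1
…
a_2=2:  p_2=2·261+20=542,  q_2=2·13+1=27
a_3=1:  p_3=1·542+261=803,  q_3=1·27+13=40
a_4=3:  p_4=3·803+542=2951,  q_4=3·40+27=147
…
a_6=3:  p_6=3·3754+2951=14213,  q_6=3·187+147=708
…
a_8=2:  p_8=2·17967+14213=50147,  q_8=2·895+708=2498
a_9=13:  p_9=13·50147+17967=669878,  q_9=13·2498+895=33369
fundamental: x₁=669878, y₁=33369  (since 448736534884 − 403·1113490161 = 1)
(669878+33369√403)^2 = 897473069767 + 44706317964√403
(669878+33369√403)^3 = 1202394930058086974 + 59895557730143415√403
(669878+33369√403)^4 = 1610915821914004898868577 + 80245432842261314788776√403
(669878+33369√403)^5 = 2158234137903017152358511160238 + 107509300122956754498421235241√403

669878 33369
897473069767 44706317964
1202394930058086974 59895557730143415
1610915821914004898868577 80245432842261314788776
2158234137903017152358511160238 107509300122956754498421235241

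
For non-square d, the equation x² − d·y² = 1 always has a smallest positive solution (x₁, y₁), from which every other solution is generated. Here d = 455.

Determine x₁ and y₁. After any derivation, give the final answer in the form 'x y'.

64 3

√455 = [21; 3,42, …], period ℓ=2 (even) → k=1
a_0=21:  p_0=21·1+0=21,  q_0=21·0+1=1
a_1=3:  p_1=3·21+1=64,  q_1=3·1+0=3
(x₁, y₁) = (64, 3);  64² − 455·3² = 1 ✓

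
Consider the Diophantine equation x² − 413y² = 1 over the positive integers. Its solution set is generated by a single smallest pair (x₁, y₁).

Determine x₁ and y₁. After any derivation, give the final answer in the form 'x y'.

[20; 3,9,1,4,1,9,3,40] for √413; ℓ=8 ⇒ convergent index 7
a_0=20:  p_0=20·1+0=20,  q_0=20·0+1=1
…
a_2=9:  p_2=9·61+20=569,  q_2=9·3+1=28
…
a_6=9:  p_6=9·3719+3089=36560,  q_6=9·183+152=1799
a_7=3:  p_7=3·36560+3719=113399,  q_7=3·1799+183=5580
→ (113399, 5580).  Check: 113399²=12859333201, 413·5580²=12859333200, difference 1.

113399 5580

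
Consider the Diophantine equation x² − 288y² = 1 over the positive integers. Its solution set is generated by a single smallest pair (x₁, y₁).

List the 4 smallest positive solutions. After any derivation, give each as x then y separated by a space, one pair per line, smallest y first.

d=288: √d = [16; 1,32] (ℓ=2, even), read p_1/q_1
i=0: a=16 ⇒ p=16, q=1
i=1: a=1 ⇒ p=17, q=1
fundamental: x₁=17, y₁=1  (since 289 − 288·1 = 1)
n=2: (17,1)∘(17,1) = (17·17+288·1·1, 17·1+1·17) = (577,34)
n=3: (577,34)∘(17,1) = (17·577+288·1·34, 17·34+1·577) = (19601,1155)
n=4: (19601,1155)∘(17,1) = (17·19601+288·1·1155, 17·1155+1·19601) = (665857,39236)

17 1
577 34
19601 1155
665857 39236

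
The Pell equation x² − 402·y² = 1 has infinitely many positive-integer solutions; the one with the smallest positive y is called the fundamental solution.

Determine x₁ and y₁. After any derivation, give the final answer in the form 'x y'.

401 20

[20; 20,40] for √402; ℓ=2 ⇒ convergent index 1
k=0  a_k=20  p_k/q_k = 20/1
k=1  a_k=20  p_k/q_k = 401/20
→ (401, 20).  Check: 401²=160801, 402·20²=160800, difference 1.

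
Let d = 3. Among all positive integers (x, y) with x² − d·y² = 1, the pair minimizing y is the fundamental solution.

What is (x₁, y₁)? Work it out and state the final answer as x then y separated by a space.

d=3: √d = [1; 1,2] (ℓ=2, even), read p_1/q_1
a_0=1:  p_0=1·1+0=1,  q_0=1·0+1=1
a_1=1:  p_1=1·1+1=2,  q_1=1·1+0=1
(x₁, y₁) = (2, 1);  2² − 3·1² = 1 ✓

2 1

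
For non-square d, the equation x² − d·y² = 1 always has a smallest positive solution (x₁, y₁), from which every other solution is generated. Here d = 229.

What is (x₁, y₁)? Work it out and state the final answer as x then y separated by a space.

5848201 386460

√229 → a₀=15, period (7,1,1,7,30); ℓ=5 odd so k=9
step 0: (15, 1)  from 15·(1,0) + (0,1)
…
step 2: (121, 8)  from 1·(106,7) + (15,1)
…
step 4: (1710, 113)  from 7·(227,15) + (121,8)
step 5: (51527, 3405)  from 30·(1710,113) + (227,15)
step 6: (362399, 23948)  from 7·(51527,3405) + (1710,113)
step 7: (413926, 27353)  from 1·(362399,23948) + (51527,3405)
step 8: (776325, 51301)  from 1·(413926,27353) + (362399,23948)
step 9: (5848201, 386460)  from 7·(776325,51301) + (413926,27353)
(x₁, y₁) = (5848201, 386460);  5848201² − 229·386460² = 1 ✓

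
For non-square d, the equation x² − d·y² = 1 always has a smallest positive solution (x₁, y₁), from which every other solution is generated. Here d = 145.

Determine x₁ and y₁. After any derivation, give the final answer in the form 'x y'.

[12; 24] for √145; ℓ=1 ⇒ convergent index 1
i=0: a=12 ⇒ p=12, q=1
i=1: a=24 ⇒ p=289, q=24
fundamental: x₁=289, y₁=24  (since 83521 − 145·576 = 1)

289 24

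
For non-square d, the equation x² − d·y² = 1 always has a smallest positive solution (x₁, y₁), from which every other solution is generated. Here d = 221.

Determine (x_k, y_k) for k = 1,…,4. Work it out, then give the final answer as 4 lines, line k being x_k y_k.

√221 = [14; 1,6,2,6,1,28, …], period ℓ=6 (even) → k=5
step 0: (14, 1)  from 14·(1,0) + (0,1)
step 1: (15, 1)  from 1·(14,1) + (1,0)
…
step 3: (223, 15)  from 2·(104,7) + (15,1)
step 4: (1442, 97)  from 6·(223,15) + (104,7)
step 5: (1665, 112)  from 1·(1442,97) + (223,15)
fundamental: x₁=1665, y₁=112  (since 2772225 − 221·12544 = 1)
n=2: (1665,112)∘(1665,112) = (1665·1665+221·112·112, 1665·112+112·1665) = (5544449,372960)
n=3: (5544449,372960)∘(1665,112) = (1665·5544449+221·112·372960, 1665·372960+112·5544449) = (18463013505,1241956688)
n=4: (18463013505,1241956688)∘(1665,112) = (1665·18463013505+221·112·1241956688, 1665·1241956688+112·18463013505) = (61481829427201,4135715398080)

1665 112
5544449 372960
18463013505 1241956688
61481829427201 4135715398080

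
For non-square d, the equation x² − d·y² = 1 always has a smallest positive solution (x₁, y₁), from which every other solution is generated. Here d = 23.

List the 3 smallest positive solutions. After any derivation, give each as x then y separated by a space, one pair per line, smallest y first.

24 5
1151 240
55224 11515

d=23: √d = [4; 1,3,1,8] (ℓ=4, even), read p_3/q_3
k=0  a_k=4  p_k/q_k = 4/1
k=1  a_k=1  p_k/q_k = 5/1
k=2  a_k=3  p_k/q_k = 19/4
k=3  a_k=1  p_k/q_k = 24/5
→ (24, 5).  Check: 24²=576, 23·5²=575, difference 1.
n=2: (24,5)∘(24,5) = (24·24+23·5·5, 24·5+5·24) = (1151,240)
n=3: (1151,240)∘(24,5) = (24·1151+23·5·240, 24·240+5·1151) = (55224,11515)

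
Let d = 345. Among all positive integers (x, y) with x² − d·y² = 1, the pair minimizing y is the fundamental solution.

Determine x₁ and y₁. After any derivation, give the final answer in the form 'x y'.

6761 364

√345 = [18; 1,1,2,1,6,1,2,1,1,36, …], period ℓ=10 (even) → k=9
a_0=18:  p_0=18·1+0=18,  q_0=18·0+1=1
…
a_3=2:  p_3=2·37+19=93,  q_3=2·2+1=5
a_4=1:  p_4=1·93+37=130,  q_4=1·5+2=7
…
a_6=1:  p_6=1·873+130=1003,  q_6=1·47+7=54
…
a_8=1:  p_8=1·2879+1003=3882,  q_8=1·155+54=209
a_9=1:  p_9=1·3882+2879=6761,  q_9=1·209+155=364
fundamental: x₁=6761, y₁=364  (since 45711121 − 345·132496 = 1)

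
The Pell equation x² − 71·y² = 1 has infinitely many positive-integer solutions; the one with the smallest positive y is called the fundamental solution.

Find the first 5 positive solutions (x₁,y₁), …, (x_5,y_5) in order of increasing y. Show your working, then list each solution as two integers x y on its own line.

d=71: √d = [8; 2,2,1,7,1,2,2,16] (ℓ=8, even), read p_7/q_7
k=0  a_k=8  p_k/q_k = 8/1
k=1  a_k=2  p_k/q_k = 17/2
k=2  a_k=2  p_k/q_k = 42/5
k=3  a_k=1  p_k/q_k = 59/7
k=4  a_k=7  p_k/q_k = 455/54
k=5  a_k=1  p_k/q_k = 514/61
k=6  a_k=2  p_k/q_k = 1483/176
k=7  a_k=2  p_k/q_k = 3480/413
(x₁, y₁) = (3480, 413);  3480² − 71·413² = 1 ✓
(3480+413√71)^2 = 24220799 + 2874480√71
(3480+413√71)^3 = 168576757560 + 20006380387√71
(3480+413√71)^4 = 1173294208396801 + 139244404619040√71
(3480+413√71)^5 = 8166127521864977400 + 969141036142138013√71

3480 413
24220799 2874480
168576757560 20006380387
1173294208396801 139244404619040
8166127521864977400 969141036142138013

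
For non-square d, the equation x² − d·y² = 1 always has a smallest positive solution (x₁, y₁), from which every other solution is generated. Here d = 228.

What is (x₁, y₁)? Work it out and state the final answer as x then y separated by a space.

151 10

√228 → a₀=15, period (10,30); ℓ=2 even so k=1
k=0  a_k=15  p_k/q_k = 15/1
k=1  a_k=10  p_k/q_k = 151/10
→ (151, 10).  Check: 151²=22801, 228·10²=22800, difference 1.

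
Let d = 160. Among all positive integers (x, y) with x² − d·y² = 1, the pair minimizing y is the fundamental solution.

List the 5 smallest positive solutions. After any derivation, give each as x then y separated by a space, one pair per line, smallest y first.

721 57
1039681 82194
1499219281 118523691
2161873163521 170911080228
3117419602578001 246453659165085

d=160: √d = [12; 1,1,1,5,1,1,1,24] (ℓ=8, even), read p_7/q_7
i=0: a=12 ⇒ p=12, q=1
…
i=2: a=1 ⇒ p=25, q=2
i=3: a=1 ⇒ p=38, q=3
…
i=5: a=1 ⇒ p=253, q=20
i=6: a=1 ⇒ p=468, q=37
i=7: a=1 ⇒ p=721, q=57
fundamental: x₁=721, y₁=57  (since 519841 − 160·3249 = 1)
k=2:  x_2 = 721·721+160·57·57 = 1039681,  y_2 = 721·57+57·721 = 82194
k=3:  x_3 = 721·1039681+160·57·82194 = 1499219281,  y_3 = 721·82194+57·1039681 = 118523691
k=4:  x_4 = 721·1499219281+160·57·118523691 = 2161873163521,  y_4 = 721·118523691+57·1499219281 = 170911080228
k=5:  x_5 = 721·2161873163521+160·57·170911080228 = 3117419602578001,  y_5 = 721·170911080228+57·2161873163521 = 246453659165085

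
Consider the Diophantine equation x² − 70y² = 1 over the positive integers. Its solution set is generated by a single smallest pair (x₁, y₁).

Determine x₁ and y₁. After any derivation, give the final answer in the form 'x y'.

251 30

[8; 2,1,2,1,2,16] for √70; ℓ=6 ⇒ convergent index 5
k=0  a_k=8  p_k/q_k = 8/1
k=1  a_k=2  p_k/q_k = 17/2
…
k=3  a_k=2  p_k/q_k = 67/8
k=4  a_k=1  p_k/q_k = 92/11
k=5  a_k=2  p_k/q_k = 251/30
(x₁, y₁) = (251, 30);  251² − 70·30² = 1 ✓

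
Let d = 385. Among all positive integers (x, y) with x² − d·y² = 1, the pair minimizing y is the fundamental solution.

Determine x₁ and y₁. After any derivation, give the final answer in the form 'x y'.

95831 4884

[19; 1,1,1,1,1,…,1,1,38] for √385; ℓ=16 ⇒ convergent index 15
a_0=19:  p_0=19·1+0=19,  q_0=19·0+1=1
…
a_5=1:  p_5=1·98+59=157,  q_5=1·5+3=8
…
a_10=3:  p_10=3·2747+2021=10262,  q_10=3·140+103=523
…
a_12=1:  p_12=1·13009+10262=23271,  q_12=1·663+523=1186
a_13=1:  p_13=1·23271+13009=36280,  q_13=1·1186+663=1849
a_14=1:  p_14=1·36280+23271=59551,  q_14=1·1849+1186=3035
a_15=1:  p_15=1·59551+36280=95831,  q_15=1·3035+1849=4884
fundamental: x₁=95831, y₁=4884  (since 9183580561 − 385·23853456 = 1)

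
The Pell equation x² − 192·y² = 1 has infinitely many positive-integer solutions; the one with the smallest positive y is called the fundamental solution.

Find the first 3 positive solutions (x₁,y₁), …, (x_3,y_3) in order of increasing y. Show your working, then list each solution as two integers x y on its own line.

97 7
18817 1358
3650401 263445

√192 = [13; 1,5,1,26, …], period ℓ=4 (even) → k=3
i=0: a=13 ⇒ p=13, q=1
i=1: a=1 ⇒ p=14, q=1
i=2: a=5 ⇒ p=83, q=6
i=3: a=1 ⇒ p=97, q=7
→ (97, 7).  Check: 97²=9409, 192·7²=9408, difference 1.
n=2: (97,7)∘(97,7) = (97·97+192·7·7, 97·7+7·97) = (18817,1358)
n=3: (18817,1358)∘(97,7) = (97·18817+192·7·1358, 97·1358+7·18817) = (3650401,263445)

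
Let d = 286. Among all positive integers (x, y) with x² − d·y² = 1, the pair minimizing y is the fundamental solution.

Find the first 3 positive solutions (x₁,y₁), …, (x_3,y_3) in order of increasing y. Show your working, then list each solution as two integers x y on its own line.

561835 33222
631317134449 37330564740
709392124465745995 41947235681362578

√286 = [16; 1,10,3,3,2,3,3,10,1,32, …], period ℓ=10 (even) → k=9
k=0  a_k=16  p_k/q_k = 16/1
…
k=3  a_k=3  p_k/q_k = 575/34
…
k=8  a_k=10  p_k/q_k = 512132/30283
k=9  a_k=1  p_k/q_k = 561835/33222
(x₁, y₁) = (561835, 33222);  561835² − 286·33222² = 1 ✓
(561835+33222√286)^2 = 631317134449 + 37330564740√286
(561835+33222√286)^3 = 709392124465745995 + 41947235681362578√286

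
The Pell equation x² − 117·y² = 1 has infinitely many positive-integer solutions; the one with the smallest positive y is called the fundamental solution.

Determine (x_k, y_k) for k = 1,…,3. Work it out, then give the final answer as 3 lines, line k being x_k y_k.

√117 = [10; 1,4,2,4,1,20, …], period ℓ=6 (even) → k=5
step 0: (10, 1)  from 10·(1,0) + (0,1)
…
step 2: (54, 5)  from 4·(11,1) + (10,1)
step 3: (119, 11)  from 2·(54,5) + (11,1)
step 4: (530, 49)  from 4·(119,11) + (54,5)
step 5: (649, 60)  from 1·(530,49) + (119,11)
(x₁, y₁) = (649, 60);  649² − 117·60² = 1 ✓
n=2: (649,60)∘(649,60) = (649·649+117·60·60, 649·60+60·649) = (842401,77880)
n=3: (842401,77880)∘(649,60) = (649·842401+117·60·77880, 649·77880+60·842401) = (1093435849,101088180)

649 60
842401 77880
1093435849 101088180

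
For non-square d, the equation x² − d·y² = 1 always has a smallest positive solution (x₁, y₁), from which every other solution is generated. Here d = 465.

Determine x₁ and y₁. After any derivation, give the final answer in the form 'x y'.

15871 736

[21; 1,1,3,2,2,2,3,1,1,42] for √465; ℓ=10 ⇒ convergent index 9
k=0  a_k=21  p_k/q_k = 21/1
…
k=2  a_k=1  p_k/q_k = 43/2
k=3  a_k=3  p_k/q_k = 151/7
…
k=5  a_k=2  p_k/q_k = 841/39
k=6  a_k=2  p_k/q_k = 2027/94
k=7  a_k=3  p_k/q_k = 6922/321
k=8  a_k=1  p_k/q_k = 8949/415
k=9  a_k=1  p_k/q_k = 15871/736
(x₁, y₁) = (15871, 736);  15871² − 465·736² = 1 ✓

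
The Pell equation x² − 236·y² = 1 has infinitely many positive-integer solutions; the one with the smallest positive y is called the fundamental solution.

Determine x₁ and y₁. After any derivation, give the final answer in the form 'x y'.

√236 → a₀=15, period (2,1,3,5,1,6,1,5,3,1,2,30); ℓ=12 even so k=11
i=0: a=15 ⇒ p=15, q=1
…
i=3: a=3 ⇒ p=169, q=11
i=4: a=5 ⇒ p=891, q=58
…
i=7: a=1 ⇒ p=8311, q=541
i=8: a=5 ⇒ p=48806, q=3177
…
i=10: a=1 ⇒ p=203535, q=13249
i=11: a=2 ⇒ p=561799, q=36570
fundamental: x₁=561799, y₁=36570  (since 315618116401 − 236·1337364900 = 1)

561799 36570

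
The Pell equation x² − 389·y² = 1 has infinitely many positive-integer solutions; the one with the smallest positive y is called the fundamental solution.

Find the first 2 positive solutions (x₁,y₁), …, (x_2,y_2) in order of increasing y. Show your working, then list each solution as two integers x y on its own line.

d=389: √d = [19; 1,2,1,1,1,1,2,1,38] (ℓ=9, odd), read p_17/q_17
step 0: (19, 1)  from 19·(1,0) + (0,1)
…
step 6: (355, 18)  from 1·(217,11) + (138,7)
step 7: (927, 47)  from 2·(355,18) + (217,11)
…
step 16: (2376809, 120509)  from 2·(910240,46151) + (556329,28207)
step 17: (3287049, 166660)  from 1·(2376809,120509) + (910240,46151)
→ (3287049, 166660).  Check: 3287049²=10804691128401, 389·166660²=10804691128400, difference 1.
(x_2, y_2) = (3287049·3287049 + 389·166660·166660, 3287049·166660 + 166660·3287049) = (21609382256801, 1095639172680)

3287049 166660
21609382256801 1095639172680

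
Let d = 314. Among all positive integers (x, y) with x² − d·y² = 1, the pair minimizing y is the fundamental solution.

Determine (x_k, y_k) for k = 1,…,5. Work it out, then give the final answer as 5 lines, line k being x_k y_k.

392499 22150
308110930001 17387705700
241866463828532499 13649314199066450
189864690372162243720001 10714684347621377411400
149043402212524750531884812499 8411005783500436710995110750

[17; 1,2,1,1,2,1,34] for √314; ℓ=7 ⇒ convergent index 13
step 0: (17, 1)  from 17·(1,0) + (0,1)
step 1: (18, 1)  from 1·(17,1) + (1,0)
step 2: (53, 3)  from 2·(18,1) + (17,1)
step 3: (71, 4)  from 1·(53,3) + (18,1)
step 4: (124, 7)  from 1·(71,4) + (53,3)
step 5: (319, 18)  from 2·(124,7) + (71,4)
step 6: (443, 25)  from 1·(319,18) + (124,7)
step 7: (15381, 868)  from 34·(443,25) + (319,18)
step 8: (15824, 893)  from 1·(15381,868) + (443,25)
step 9: (47029, 2654)  from 2·(15824,893) + (15381,868)
step 10: (62853, 3547)  from 1·(47029,2654) + (15824,893)
…
step 12: (282617, 15949)  from 2·(109882,6201) + (62853,3547)
step 13: (392499, 22150)  from 1·(282617,15949) + (109882,6201)
→ (392499, 22150).  Check: 392499²=154055465001, 314·22150²=154055465000, difference 1.
(392499+22150√314)^2 = 308110930001 + 17387705700√314
(392499+22150√314)^3 = 241866463828532499 + 13649314199066450√314
(392499+22150√314)^4 = 189864690372162243720001 + 10714684347621377411400√314
(392499+22150√314)^5 = 149043402212524750531884812499 + 8411005783500436710995110750√314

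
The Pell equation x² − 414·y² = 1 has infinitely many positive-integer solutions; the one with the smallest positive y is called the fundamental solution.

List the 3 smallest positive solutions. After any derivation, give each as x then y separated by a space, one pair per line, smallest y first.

24335 1196
1184384449 58209320
57643991108495 2833047603204

√414 → a₀=20, period (2,1,7,2,7,1,2,40); ℓ=8 even so k=7
step 0: (20, 1)  from 20·(1,0) + (0,1)
step 1: (41, 2)  from 2·(20,1) + (1,0)
…
step 6: (8444, 415)  from 1·(7447,366) + (997,49)
step 7: (24335, 1196)  from 2·(8444,415) + (7447,366)
fundamental: x₁=24335, y₁=1196  (since 592192225 − 414·1430416 = 1)
n=2: (24335,1196)∘(24335,1196) = (24335·24335+414·1196·1196, 24335·1196+1196·24335) = (1184384449,58209320)
n=3: (1184384449,58209320)∘(24335,1196) = (24335·1184384449+414·1196·58209320, 24335·58209320+1196·1184384449) = (57643991108495,2833047603204)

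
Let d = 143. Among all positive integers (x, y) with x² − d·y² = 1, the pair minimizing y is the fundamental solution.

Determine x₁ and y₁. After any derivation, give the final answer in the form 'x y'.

12 1

√143 → a₀=11, period (1,22); ℓ=2 even so k=1
step 0: (11, 1)  from 11·(1,0) + (0,1)
step 1: (12, 1)  from 1·(11,1) + (1,0)
fundamental: x₁=12, y₁=1  (since 144 − 143·1 = 1)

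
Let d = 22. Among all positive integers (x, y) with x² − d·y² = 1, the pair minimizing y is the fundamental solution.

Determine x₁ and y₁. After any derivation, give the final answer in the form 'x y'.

[4; 1,2,4,2,1,8] for √22; ℓ=6 ⇒ convergent index 5
i=0: a=4 ⇒ p=4, q=1
i=1: a=1 ⇒ p=5, q=1
i=2: a=2 ⇒ p=14, q=3
i=3: a=4 ⇒ p=61, q=13
i=4: a=2 ⇒ p=136, q=29
i=5: a=1 ⇒ p=197, q=42
(x₁, y₁) = (197, 42);  197² − 22·42² = 1 ✓

197 42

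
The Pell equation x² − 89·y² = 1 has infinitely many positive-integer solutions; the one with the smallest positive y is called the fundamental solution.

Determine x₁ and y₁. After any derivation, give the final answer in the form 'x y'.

d=89: √d = [9; 2,3,3,2,18] (ℓ=5, odd), read p_9/q_9
k=0  a_k=9  p_k/q_k = 9/1
…
k=7  a_k=3  p_k/q_k = 66019/6998
k=8  a_k=3  p_k/q_k = 216991/23001
k=9  a_k=2  p_k/q_k = 500001/53000
→ (500001, 53000).  Check: 500001²=250001000001, 89·53000²=250001000000, difference 1.

500001 53000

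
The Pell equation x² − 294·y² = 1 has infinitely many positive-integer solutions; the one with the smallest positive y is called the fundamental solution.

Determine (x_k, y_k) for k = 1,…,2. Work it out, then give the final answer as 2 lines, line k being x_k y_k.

d=294: √d = [17; 6,1,4,1,6,34] (ℓ=6, even), read p_5/q_5
step 0: (17, 1)  from 17·(1,0) + (0,1)
step 1: (103, 6)  from 6·(17,1) + (1,0)
step 2: (120, 7)  from 1·(103,6) + (17,1)
step 3: (583, 34)  from 4·(120,7) + (103,6)
step 4: (703, 41)  from 1·(583,34) + (120,7)
step 5: (4801, 280)  from 6·(703,41) + (583,34)
→ (4801, 280).  Check: 4801²=23049601, 294·280²=23049600, difference 1.
(x_2, y_2) = (4801·4801 + 294·280·280, 4801·280 + 280·4801) = (46099201, 2688560)

4801 280
46099201 2688560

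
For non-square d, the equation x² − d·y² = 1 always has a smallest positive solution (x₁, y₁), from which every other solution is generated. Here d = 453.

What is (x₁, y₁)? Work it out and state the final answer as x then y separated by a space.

1653751 77700

√453 = [21; 3,1,1,10,14,10,1,1,3,42, …], period ℓ=10 (even) → k=9
i=0: a=21 ⇒ p=21, q=1
i=1: a=3 ⇒ p=64, q=3
i=2: a=1 ⇒ p=85, q=4
…
i=8: a=1 ⇒ p=469329, q=22051
i=9: a=3 ⇒ p=1653751, q=77700
→ (1653751, 77700).  Check: 1653751²=2734892370001, 453·77700²=2734892370000, difference 1.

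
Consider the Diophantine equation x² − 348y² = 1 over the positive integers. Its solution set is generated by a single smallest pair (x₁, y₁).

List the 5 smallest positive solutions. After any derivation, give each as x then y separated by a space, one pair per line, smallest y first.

1567 84
4910977 263256
15391000351 825044220
48235390189057 2585688322224
151169697461504287 8103546376805796

d=348: √d = [18; 1,1,1,8,1,1,1,36] (ℓ=8, even), read p_7/q_7
a_0=18:  p_0=18·1+0=18,  q_0=18·0+1=1
…
a_2=1:  p_2=1·19+18=37,  q_2=1·1+1=2
a_3=1:  p_3=1·37+19=56,  q_3=1·2+1=3
…
a_6=1:  p_6=1·541+485=1026,  q_6=1·29+26=55
a_7=1:  p_7=1·1026+541=1567,  q_7=1·55+29=84
fundamental: x₁=1567, y₁=84  (since 2455489 − 348·7056 = 1)
(x_2, y_2) = (1567·1567 + 348·84·84, 1567·84 + 84·1567) = (4910977, 263256)
(x_3, y_3) = (1567·4910977 + 348·84·263256, 1567·263256 + 84·4910977) = (15391000351, 825044220)
(x_4, y_4) = (1567·15391000351 + 348·84·825044220, 1567·825044220 + 84·15391000351) = (48235390189057, 2585688322224)
(x_5, y_5) = (1567·48235390189057 + 348·84·2585688322224, 1567·2585688322224 + 84·48235390189057) = (151169697461504287, 8103546376805796)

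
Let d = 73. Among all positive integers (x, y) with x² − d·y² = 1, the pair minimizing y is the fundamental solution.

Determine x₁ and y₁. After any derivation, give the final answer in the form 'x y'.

2281249 267000

√73 → a₀=8, period (1,1,5,5,1,1,16); ℓ=7 odd so k=13
i=0: a=8 ⇒ p=8, q=1
…
i=6: a=1 ⇒ p=1068, q=125
…
i=9: a=1 ⇒ p=36406, q=4261
…
i=12: a=1 ⇒ p=1241008, q=145249
i=13: a=1 ⇒ p=2281249, q=267000
fundamental: x₁=2281249, y₁=267000  (since 5204097000001 − 73·71289000000 = 1)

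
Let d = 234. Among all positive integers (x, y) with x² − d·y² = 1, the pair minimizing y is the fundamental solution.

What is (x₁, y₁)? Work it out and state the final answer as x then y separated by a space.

√234 → a₀=15, period (3,2,1,2,1,2,3,30); ℓ=8 even so k=7
i=0: a=15 ⇒ p=15, q=1
i=1: a=3 ⇒ p=46, q=3
i=2: a=2 ⇒ p=107, q=7
i=3: a=1 ⇒ p=153, q=10
i=4: a=2 ⇒ p=413, q=27
i=5: a=1 ⇒ p=566, q=37
i=6: a=2 ⇒ p=1545, q=101
i=7: a=3 ⇒ p=5201, q=340
→ (5201, 340).  Check: 5201²=27050401, 234·340²=27050400, difference 1.

5201 340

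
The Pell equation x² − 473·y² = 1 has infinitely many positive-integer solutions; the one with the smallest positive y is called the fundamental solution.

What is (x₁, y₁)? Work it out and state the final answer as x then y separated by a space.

87 4

[21; 1,2,1,42] for √473; ℓ=4 ⇒ convergent index 3
k=0  a_k=21  p_k/q_k = 21/1
…
k=2  a_k=2  p_k/q_k = 65/3
k=3  a_k=1  p_k/q_k = 87/4
→ (87, 4).  Check: 87²=7569, 473·4²=7568, difference 1.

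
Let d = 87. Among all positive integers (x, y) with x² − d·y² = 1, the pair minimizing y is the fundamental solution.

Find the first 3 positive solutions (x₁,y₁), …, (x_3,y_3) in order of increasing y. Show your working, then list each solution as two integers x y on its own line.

d=87: √d = [9; 3,18] (ℓ=2, even), read p_1/q_1
a_0=9:  p_0=9·1+0=9,  q_0=9·0+1=1
a_1=3:  p_1=3·9+1=28,  q_1=3·1+0=3
(x₁, y₁) = (28, 3);  28² − 87·3² = 1 ✓
(x_2, y_2) = (28·28 + 87·3·3, 28·3 + 3·28) = (1567, 168)
(x_3, y_3) = (28·1567 + 87·3·168, 28·168 + 3·1567) = (87724, 9405)

28 3
1567 168
87724 9405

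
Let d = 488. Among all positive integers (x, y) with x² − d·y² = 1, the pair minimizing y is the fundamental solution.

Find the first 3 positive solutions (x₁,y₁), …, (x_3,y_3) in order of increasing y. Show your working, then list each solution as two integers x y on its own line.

√488 → a₀=22, period (11,44); ℓ=2 even so k=1
k=0  a_k=22  p_k/q_k = 22/1
k=1  a_k=11  p_k/q_k = 243/11
→ (243, 11).  Check: 243²=59049, 488·11²=59048, difference 1.
k=2:  x_2 = 243·243+488·11·11 = 118097,  y_2 = 243·11+11·243 = 5346
k=3:  x_3 = 243·118097+488·11·5346 = 57394899,  y_3 = 243·5346+11·118097 = 2598145

243 11
118097 5346
57394899 2598145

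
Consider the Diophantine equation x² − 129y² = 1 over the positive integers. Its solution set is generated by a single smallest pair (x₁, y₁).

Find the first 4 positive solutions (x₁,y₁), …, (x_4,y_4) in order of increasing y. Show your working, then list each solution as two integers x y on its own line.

16855 1484
568182049 50025640
19153416854935 1686364322916
645661681611676801 56847341275472720

[11; 2,1,3,1,6,1,3,1,2,22] for √129; ℓ=10 ⇒ convergent index 9
i=0: a=11 ⇒ p=11, q=1
i=1: a=2 ⇒ p=23, q=2
i=2: a=1 ⇒ p=34, q=3
…
i=4: a=1 ⇒ p=159, q=14
…
i=7: a=3 ⇒ p=4793, q=422
i=8: a=1 ⇒ p=6031, q=531
i=9: a=2 ⇒ p=16855, q=1484
→ (16855, 1484).  Check: 16855²=284091025, 129·1484²=284091024, difference 1.
k=2:  x_2 = 16855·16855+129·1484·1484 = 568182049,  y_2 = 16855·1484+1484·16855 = 50025640
k=3:  x_3 = 16855·568182049+129·1484·50025640 = 19153416854935,  y_3 = 16855·50025640+1484·568182049 = 1686364322916
k=4:  x_4 = 16855·19153416854935+129·1484·1686364322916 = 645661681611676801,  y_4 = 16855·1686364322916+1484·19153416854935 = 56847341275472720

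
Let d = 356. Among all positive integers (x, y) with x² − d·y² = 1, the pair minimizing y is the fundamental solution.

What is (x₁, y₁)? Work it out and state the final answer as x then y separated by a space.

√356 = [18; 1,6,1,1,2,…,6,1,36, …], period ℓ=14 (even) → k=13
k=0  a_k=18  p_k/q_k = 18/1
…
k=2  a_k=6  p_k/q_k = 132/7
k=3  a_k=1  p_k/q_k = 151/8
…
k=6  a_k=1  p_k/q_k = 1000/53
k=7  a_k=8  p_k/q_k = 8717/462
…
k=10  a_k=1  p_k/q_k = 37868/2007
…
k=12  a_k=6  p_k/q_k = 433982/23001
k=13  a_k=1  p_k/q_k = 500001/26500
→ (500001, 26500).  Check: 500001²=250001000001, 356·26500²=250001000000, difference 1.

500001 26500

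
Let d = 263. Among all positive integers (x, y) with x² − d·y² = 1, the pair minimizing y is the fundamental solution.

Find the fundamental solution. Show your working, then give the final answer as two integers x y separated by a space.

139128 8579

√263 → a₀=16, period (4,1,1,1,1,15,1,1,1,1,4,32); ℓ=12 even so k=11
i=0: a=16 ⇒ p=16, q=1
i=1: a=4 ⇒ p=65, q=4
…
i=6: a=15 ⇒ p=5822, q=359
i=7: a=1 ⇒ p=6195, q=382
i=8: a=1 ⇒ p=12017, q=741
i=9: a=1 ⇒ p=18212, q=1123
i=10: a=1 ⇒ p=30229, q=1864
i=11: a=4 ⇒ p=139128, q=8579
fundamental: x₁=139128, y₁=8579  (since 19356600384 − 263·73599241 = 1)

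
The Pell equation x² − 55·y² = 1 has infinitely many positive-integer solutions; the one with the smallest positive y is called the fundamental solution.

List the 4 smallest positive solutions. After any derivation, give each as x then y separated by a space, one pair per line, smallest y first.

d=55: √d = [7; 2,2,2,14] (ℓ=4, even), read p_3/q_3
a_0=7:  p_0=7·1+0=7,  q_0=7·0+1=1
a_1=2:  p_1=2·7+1=15,  q_1=2·1+0=2
a_2=2:  p_2=2·15+7=37,  q_2=2·2+1=5
a_3=2:  p_3=2·37+15=89,  q_3=2·5+2=12
fundamental: x₁=89, y₁=12  (since 7921 − 55·144 = 1)
n=2: (89,12)∘(89,12) = (89·89+55·12·12, 89·12+12·89) = (15841,2136)
n=3: (15841,2136)∘(89,12) = (89·15841+55·12·2136, 89·2136+12·15841) = (2819609,380196)
n=4: (2819609,380196)∘(89,12) = (89·2819609+55·12·380196, 89·380196+12·2819609) = (501874561,67672752)

89 12
15841 2136
2819609 380196
501874561 67672752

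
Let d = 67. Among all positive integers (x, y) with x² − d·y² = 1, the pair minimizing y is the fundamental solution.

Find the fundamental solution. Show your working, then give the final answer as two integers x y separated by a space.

d=67: √d = [8; 5,2,1,1,7,1,1,2,5,16] (ℓ=10, even), read p_9/q_9
a_0=8:  p_0=8·1+0=8,  q_0=8·0+1=1
…
a_2=2:  p_2=2·41+8=90,  q_2=2·5+1=11
a_3=1:  p_3=1·90+41=131,  q_3=1·11+5=16
a_4=1:  p_4=1·131+90=221,  q_4=1·16+11=27
…
a_8=2:  p_8=2·3577+1899=9053,  q_8=2·437+232=1106
a_9=5:  p_9=5·9053+3577=48842,  q_9=5·1106+437=5967
→ (48842, 5967).  Check: 48842²=2385540964, 67·5967²=2385540963, difference 1.

48842 5967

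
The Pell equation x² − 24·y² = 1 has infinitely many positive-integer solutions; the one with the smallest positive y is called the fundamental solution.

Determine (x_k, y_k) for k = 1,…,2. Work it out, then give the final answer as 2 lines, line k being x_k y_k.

5 1
49 10

√24 → a₀=4, period (1,8); ℓ=2 even so k=1
step 0: (4, 1)  from 4·(1,0) + (0,1)
step 1: (5, 1)  from 1·(4,1) + (1,0)
→ (5, 1).  Check: 5²=25, 24·1²=24, difference 1.
k=2:  x_2 = 5·5+24·1·1 = 49,  y_2 = 5·1+1·5 = 10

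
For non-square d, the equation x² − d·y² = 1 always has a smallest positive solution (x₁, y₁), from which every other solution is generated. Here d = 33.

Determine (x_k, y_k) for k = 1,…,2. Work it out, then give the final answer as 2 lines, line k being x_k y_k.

d=33: √d = [5; 1,2,1,10] (ℓ=4, even), read p_3/q_3
k=0  a_k=5  p_k/q_k = 5/1
k=1  a_k=1  p_k/q_k = 6/1
k=2  a_k=2  p_k/q_k = 17/3
k=3  a_k=1  p_k/q_k = 23/4
→ (23, 4).  Check: 23²=529, 33·4²=528, difference 1.
n=2: (23,4)∘(23,4) = (23·23+33·4·4, 23·4+4·23) = (1057,184)

23 4
1057 184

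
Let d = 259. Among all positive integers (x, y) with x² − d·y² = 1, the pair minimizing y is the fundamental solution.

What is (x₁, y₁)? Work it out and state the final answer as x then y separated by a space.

d=259: √d = [16; 10,1,2,3,4,3,2,1,10,32] (ℓ=10, even), read p_9/q_9
i=0: a=16 ⇒ p=16, q=1
i=1: a=10 ⇒ p=161, q=10
…
i=5: a=4 ⇒ p=7403, q=460
…
i=7: a=2 ⇒ p=55265, q=3434
i=8: a=1 ⇒ p=79196, q=4921
i=9: a=10 ⇒ p=847225, q=52644
fundamental: x₁=847225, y₁=52644  (since 717790200625 − 259·2771390736 = 1)

847225 52644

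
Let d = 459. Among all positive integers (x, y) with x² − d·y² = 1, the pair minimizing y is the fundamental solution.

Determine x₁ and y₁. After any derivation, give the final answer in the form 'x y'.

499850 23331

[21; 2,2,1,4,21,4,1,2,2,42] for √459; ℓ=10 ⇒ convergent index 9
k=0  a_k=21  p_k/q_k = 21/1
k=1  a_k=2  p_k/q_k = 43/2
k=2  a_k=2  p_k/q_k = 107/5
k=3  a_k=1  p_k/q_k = 150/7
k=4  a_k=4  p_k/q_k = 707/33
…
k=6  a_k=4  p_k/q_k = 60695/2833
k=7  a_k=1  p_k/q_k = 75692/3533
k=8  a_k=2  p_k/q_k = 212079/9899
k=9  a_k=2  p_k/q_k = 499850/23331
fundamental: x₁=499850, y₁=23331  (since 249850022500 − 459·544335561 = 1)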